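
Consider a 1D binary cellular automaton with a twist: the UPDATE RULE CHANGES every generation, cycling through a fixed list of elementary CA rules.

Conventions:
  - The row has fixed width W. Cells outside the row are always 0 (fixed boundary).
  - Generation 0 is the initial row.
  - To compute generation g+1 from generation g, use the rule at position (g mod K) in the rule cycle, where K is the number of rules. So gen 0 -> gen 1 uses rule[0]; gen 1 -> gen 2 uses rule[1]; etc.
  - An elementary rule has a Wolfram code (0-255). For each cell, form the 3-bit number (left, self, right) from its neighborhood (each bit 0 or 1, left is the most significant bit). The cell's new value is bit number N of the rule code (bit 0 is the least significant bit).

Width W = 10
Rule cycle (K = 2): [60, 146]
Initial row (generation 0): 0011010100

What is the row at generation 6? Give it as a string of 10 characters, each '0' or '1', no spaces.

Answer: 0000000001

Derivation:
Gen 0: 0011010100
Gen 1 (rule 60): 0010111110
Gen 2 (rule 146): 0100011101
Gen 3 (rule 60): 0110010011
Gen 4 (rule 146): 1001101100
Gen 5 (rule 60): 1101011010
Gen 6 (rule 146): 0000000001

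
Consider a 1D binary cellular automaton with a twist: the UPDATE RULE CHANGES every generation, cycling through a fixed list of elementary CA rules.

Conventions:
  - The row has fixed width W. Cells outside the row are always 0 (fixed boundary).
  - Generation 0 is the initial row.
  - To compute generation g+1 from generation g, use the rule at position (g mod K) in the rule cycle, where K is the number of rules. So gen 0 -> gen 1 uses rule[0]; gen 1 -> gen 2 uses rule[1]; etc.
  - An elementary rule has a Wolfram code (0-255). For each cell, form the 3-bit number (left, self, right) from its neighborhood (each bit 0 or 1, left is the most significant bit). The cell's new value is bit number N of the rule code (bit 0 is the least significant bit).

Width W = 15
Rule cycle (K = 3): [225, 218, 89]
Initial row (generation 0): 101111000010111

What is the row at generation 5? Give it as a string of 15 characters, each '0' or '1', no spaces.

Gen 0: 101111000010111
Gen 1 (rule 225): 010111011001011
Gen 2 (rule 218): 100111011110011
Gen 3 (rule 89): 010101010011011
Gen 4 (rule 225): 001010100001101
Gen 5 (rule 218): 010000010011100

Answer: 010000010011100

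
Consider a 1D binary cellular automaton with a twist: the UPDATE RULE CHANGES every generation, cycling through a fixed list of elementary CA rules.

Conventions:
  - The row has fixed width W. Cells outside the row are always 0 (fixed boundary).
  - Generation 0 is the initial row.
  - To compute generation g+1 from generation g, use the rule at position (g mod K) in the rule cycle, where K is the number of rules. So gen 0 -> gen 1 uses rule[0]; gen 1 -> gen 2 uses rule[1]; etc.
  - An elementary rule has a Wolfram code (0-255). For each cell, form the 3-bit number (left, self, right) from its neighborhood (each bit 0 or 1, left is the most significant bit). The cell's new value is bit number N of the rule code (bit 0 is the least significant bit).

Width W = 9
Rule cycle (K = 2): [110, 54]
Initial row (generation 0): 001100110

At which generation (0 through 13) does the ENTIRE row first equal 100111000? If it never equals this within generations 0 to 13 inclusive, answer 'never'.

Gen 0: 001100110
Gen 1 (rule 110): 011101110
Gen 2 (rule 54): 100010001
Gen 3 (rule 110): 100110011
Gen 4 (rule 54): 111001100
Gen 5 (rule 110): 101011100
Gen 6 (rule 54): 111100010
Gen 7 (rule 110): 100100110
Gen 8 (rule 54): 111111001
Gen 9 (rule 110): 100001011
Gen 10 (rule 54): 110011100
Gen 11 (rule 110): 110110100
Gen 12 (rule 54): 001001110
Gen 13 (rule 110): 011011010

Answer: never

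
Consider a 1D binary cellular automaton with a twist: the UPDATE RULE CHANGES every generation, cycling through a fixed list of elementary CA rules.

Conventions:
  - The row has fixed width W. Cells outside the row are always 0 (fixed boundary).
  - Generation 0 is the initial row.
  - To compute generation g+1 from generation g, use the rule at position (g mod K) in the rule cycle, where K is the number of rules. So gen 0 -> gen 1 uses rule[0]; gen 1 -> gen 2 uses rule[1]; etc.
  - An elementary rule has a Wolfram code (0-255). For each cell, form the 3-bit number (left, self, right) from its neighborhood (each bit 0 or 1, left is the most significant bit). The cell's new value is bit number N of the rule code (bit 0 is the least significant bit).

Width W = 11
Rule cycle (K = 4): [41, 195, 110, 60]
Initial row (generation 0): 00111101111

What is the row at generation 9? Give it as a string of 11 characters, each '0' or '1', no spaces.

Answer: 00111100000

Derivation:
Gen 0: 00111101111
Gen 1 (rule 41): 10100011000
Gen 2 (rule 195): 00001101011
Gen 3 (rule 110): 00011111111
Gen 4 (rule 60): 00010000000
Gen 5 (rule 41): 11000111111
Gen 6 (rule 195): 01011011111
Gen 7 (rule 110): 11111110001
Gen 8 (rule 60): 10000001001
Gen 9 (rule 41): 00111100000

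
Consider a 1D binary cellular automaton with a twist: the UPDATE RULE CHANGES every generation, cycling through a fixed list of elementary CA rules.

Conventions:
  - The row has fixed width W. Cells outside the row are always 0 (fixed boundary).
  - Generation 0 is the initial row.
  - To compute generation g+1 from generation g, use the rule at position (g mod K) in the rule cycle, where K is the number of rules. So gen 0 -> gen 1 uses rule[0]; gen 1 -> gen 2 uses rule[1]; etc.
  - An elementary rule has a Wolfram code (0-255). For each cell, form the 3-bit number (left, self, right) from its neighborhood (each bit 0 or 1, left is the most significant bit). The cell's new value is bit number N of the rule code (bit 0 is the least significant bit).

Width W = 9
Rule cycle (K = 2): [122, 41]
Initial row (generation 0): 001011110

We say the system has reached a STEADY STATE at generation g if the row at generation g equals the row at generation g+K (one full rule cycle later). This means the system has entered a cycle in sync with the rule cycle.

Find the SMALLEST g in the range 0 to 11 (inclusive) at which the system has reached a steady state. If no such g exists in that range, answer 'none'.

Answer: 5

Derivation:
Gen 0: 001011110
Gen 1 (rule 122): 010110011
Gen 2 (rule 41): 001100010
Gen 3 (rule 122): 011110101
Gen 4 (rule 41): 010001010
Gen 5 (rule 122): 101010101
Gen 6 (rule 41): 010101010
Gen 7 (rule 122): 101010101
Gen 8 (rule 41): 010101010
Gen 9 (rule 122): 101010101
Gen 10 (rule 41): 010101010
Gen 11 (rule 122): 101010101
Gen 12 (rule 41): 010101010
Gen 13 (rule 122): 101010101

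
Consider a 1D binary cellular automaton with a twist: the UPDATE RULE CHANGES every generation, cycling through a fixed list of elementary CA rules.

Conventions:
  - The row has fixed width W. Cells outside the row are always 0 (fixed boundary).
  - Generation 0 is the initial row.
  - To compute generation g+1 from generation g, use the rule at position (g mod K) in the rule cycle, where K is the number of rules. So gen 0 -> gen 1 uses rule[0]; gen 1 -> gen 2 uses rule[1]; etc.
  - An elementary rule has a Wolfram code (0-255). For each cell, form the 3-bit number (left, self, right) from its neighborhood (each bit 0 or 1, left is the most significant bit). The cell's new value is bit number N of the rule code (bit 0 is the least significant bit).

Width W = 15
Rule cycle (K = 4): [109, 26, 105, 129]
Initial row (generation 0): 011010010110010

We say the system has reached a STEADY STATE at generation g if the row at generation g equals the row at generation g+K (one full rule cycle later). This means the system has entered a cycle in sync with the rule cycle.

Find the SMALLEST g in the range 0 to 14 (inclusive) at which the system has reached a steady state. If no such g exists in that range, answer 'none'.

Gen 0: 011010010110010
Gen 1 (rule 109): 011110011110010
Gen 2 (rule 26): 110001110001101
Gen 3 (rule 105): 110101010101110
Gen 4 (rule 129): 000000000000100
Gen 5 (rule 109): 111111111110101
Gen 6 (rule 26): 100000000000000
Gen 7 (rule 105): 001111111111111
Gen 8 (rule 129): 100111111111110
Gen 9 (rule 109): 100100000000010
Gen 10 (rule 26): 011010000000101
Gen 11 (rule 105): 011100111110010
Gen 12 (rule 129): 001000011100000
Gen 13 (rule 109): 101011010101111
Gen 14 (rule 26): 000010000001000
Gen 15 (rule 105): 111000111100011
Gen 16 (rule 129): 010010011001000
Gen 17 (rule 109): 010010011001011
Gen 18 (rule 26): 101101110110010

Answer: none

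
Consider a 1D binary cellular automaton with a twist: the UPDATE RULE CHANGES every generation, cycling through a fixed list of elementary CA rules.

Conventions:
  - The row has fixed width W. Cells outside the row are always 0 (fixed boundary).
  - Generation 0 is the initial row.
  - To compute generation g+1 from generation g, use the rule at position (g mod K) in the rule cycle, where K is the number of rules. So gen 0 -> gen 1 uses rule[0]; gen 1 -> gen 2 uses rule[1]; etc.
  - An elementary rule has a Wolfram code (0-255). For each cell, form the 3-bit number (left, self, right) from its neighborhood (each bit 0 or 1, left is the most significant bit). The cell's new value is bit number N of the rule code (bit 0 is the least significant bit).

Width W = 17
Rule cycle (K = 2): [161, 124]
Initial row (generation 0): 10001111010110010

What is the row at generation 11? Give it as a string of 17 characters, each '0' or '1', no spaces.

Gen 0: 10001111010110010
Gen 1 (rule 161): 00100110101000000
Gen 2 (rule 124): 00110111111100000
Gen 3 (rule 161): 10001011111001111
Gen 4 (rule 124): 11001110001101001
Gen 5 (rule 161): 00000100100010000
Gen 6 (rule 124): 00000110110011000
Gen 7 (rule 161): 11110001000000011
Gen 8 (rule 124): 10011001100000011
Gen 9 (rule 161): 00000000001111000
Gen 10 (rule 124): 00000000001001100
Gen 11 (rule 161): 11111111100000001

Answer: 11111111100000001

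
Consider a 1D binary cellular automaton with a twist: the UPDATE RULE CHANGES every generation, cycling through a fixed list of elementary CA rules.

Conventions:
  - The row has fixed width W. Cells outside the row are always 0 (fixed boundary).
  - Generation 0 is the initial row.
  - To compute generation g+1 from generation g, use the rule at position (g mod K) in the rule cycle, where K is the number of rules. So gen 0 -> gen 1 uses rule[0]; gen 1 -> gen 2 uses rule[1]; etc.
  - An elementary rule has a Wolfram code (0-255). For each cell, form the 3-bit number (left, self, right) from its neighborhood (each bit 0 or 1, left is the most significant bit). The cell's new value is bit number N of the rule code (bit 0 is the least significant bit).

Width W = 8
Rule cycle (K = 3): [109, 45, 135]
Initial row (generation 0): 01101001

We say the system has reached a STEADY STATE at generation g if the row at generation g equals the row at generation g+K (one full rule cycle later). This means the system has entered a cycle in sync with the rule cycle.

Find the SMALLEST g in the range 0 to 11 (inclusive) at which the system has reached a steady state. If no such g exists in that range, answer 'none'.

Gen 0: 01101001
Gen 1 (rule 109): 01111001
Gen 2 (rule 45): 01000001
Gen 3 (rule 135): 11011111
Gen 4 (rule 109): 11110001
Gen 5 (rule 45): 10000101
Gen 6 (rule 135): 10111101
Gen 7 (rule 109): 11100111
Gen 8 (rule 45): 10000100
Gen 9 (rule 135): 10111101
Gen 10 (rule 109): 11100111
Gen 11 (rule 45): 10000100
Gen 12 (rule 135): 10111101
Gen 13 (rule 109): 11100111
Gen 14 (rule 45): 10000100

Answer: 6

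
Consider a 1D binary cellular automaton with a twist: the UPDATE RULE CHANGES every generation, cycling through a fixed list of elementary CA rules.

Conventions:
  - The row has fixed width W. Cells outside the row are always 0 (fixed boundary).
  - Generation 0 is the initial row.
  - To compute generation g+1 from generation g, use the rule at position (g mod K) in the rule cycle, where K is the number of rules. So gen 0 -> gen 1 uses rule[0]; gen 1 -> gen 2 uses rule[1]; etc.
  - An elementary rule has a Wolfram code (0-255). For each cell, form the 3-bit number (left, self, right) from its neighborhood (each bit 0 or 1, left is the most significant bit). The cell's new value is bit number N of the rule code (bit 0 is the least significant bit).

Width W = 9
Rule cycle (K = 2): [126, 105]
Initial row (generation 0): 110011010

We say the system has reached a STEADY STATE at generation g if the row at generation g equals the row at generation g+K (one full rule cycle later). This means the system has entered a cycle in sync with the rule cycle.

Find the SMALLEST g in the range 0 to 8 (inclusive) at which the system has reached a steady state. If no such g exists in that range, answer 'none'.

Gen 0: 110011010
Gen 1 (rule 126): 111111111
Gen 2 (rule 105): 100000001
Gen 3 (rule 126): 110000011
Gen 4 (rule 105): 110111011
Gen 5 (rule 126): 111101111
Gen 6 (rule 105): 100111001
Gen 7 (rule 126): 111101111
Gen 8 (rule 105): 100111001
Gen 9 (rule 126): 111101111
Gen 10 (rule 105): 100111001

Answer: 5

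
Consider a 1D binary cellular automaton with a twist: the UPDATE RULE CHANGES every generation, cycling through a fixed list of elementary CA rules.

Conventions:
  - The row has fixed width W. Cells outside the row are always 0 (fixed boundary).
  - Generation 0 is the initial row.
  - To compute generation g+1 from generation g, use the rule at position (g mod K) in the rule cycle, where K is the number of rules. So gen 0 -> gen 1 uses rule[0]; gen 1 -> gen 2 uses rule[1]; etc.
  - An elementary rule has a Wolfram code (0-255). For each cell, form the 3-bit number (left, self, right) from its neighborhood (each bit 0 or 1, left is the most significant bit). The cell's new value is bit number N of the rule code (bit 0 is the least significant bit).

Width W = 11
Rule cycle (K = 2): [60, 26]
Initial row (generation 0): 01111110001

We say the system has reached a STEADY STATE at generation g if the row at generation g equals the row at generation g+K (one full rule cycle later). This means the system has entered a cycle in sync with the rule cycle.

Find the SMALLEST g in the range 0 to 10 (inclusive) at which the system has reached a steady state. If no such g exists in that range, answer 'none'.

Gen 0: 01111110001
Gen 1 (rule 60): 01000001001
Gen 2 (rule 26): 10100010110
Gen 3 (rule 60): 11110011101
Gen 4 (rule 26): 10001110000
Gen 5 (rule 60): 11001001000
Gen 6 (rule 26): 10110110100
Gen 7 (rule 60): 11101101110
Gen 8 (rule 26): 10001001001
Gen 9 (rule 60): 11001101101
Gen 10 (rule 26): 10111001000
Gen 11 (rule 60): 11100101100
Gen 12 (rule 26): 10011001010

Answer: none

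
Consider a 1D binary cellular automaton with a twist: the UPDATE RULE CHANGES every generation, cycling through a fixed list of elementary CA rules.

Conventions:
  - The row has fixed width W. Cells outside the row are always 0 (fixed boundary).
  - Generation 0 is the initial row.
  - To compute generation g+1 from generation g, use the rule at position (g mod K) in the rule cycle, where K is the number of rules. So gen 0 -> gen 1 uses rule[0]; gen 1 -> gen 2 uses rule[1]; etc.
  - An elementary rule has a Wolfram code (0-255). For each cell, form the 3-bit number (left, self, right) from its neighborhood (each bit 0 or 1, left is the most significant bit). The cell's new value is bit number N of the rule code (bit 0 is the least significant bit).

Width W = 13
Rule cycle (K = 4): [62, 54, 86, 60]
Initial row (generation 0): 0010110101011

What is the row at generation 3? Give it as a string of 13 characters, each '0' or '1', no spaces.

Answer: 1100111000011

Derivation:
Gen 0: 0010110101011
Gen 1 (rule 62): 0111101111110
Gen 2 (rule 54): 1000010000001
Gen 3 (rule 86): 1100111000011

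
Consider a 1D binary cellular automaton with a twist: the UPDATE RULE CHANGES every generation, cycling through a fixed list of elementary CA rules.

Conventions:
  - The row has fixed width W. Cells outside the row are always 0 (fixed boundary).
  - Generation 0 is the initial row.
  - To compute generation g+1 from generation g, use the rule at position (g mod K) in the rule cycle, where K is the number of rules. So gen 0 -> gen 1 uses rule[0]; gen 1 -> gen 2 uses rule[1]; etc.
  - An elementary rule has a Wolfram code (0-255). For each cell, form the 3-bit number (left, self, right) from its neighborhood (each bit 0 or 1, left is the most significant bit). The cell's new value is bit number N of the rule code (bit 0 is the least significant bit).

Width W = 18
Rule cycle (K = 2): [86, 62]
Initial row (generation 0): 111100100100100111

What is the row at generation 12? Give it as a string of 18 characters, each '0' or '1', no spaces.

Answer: 111100111011110011

Derivation:
Gen 0: 111100100100100111
Gen 1 (rule 86): 000111111111111001
Gen 2 (rule 62): 001100000000000111
Gen 3 (rule 86): 010110000000001001
Gen 4 (rule 62): 111101000000011111
Gen 5 (rule 86): 000101100000100001
Gen 6 (rule 62): 001111010001110011
Gen 7 (rule 86): 010001011010011101
Gen 8 (rule 62): 111011110111110011
Gen 9 (rule 86): 001000010000011101
Gen 10 (rule 62): 011100111000110011
Gen 11 (rule 86): 100111001101011101
Gen 12 (rule 62): 111100111011110011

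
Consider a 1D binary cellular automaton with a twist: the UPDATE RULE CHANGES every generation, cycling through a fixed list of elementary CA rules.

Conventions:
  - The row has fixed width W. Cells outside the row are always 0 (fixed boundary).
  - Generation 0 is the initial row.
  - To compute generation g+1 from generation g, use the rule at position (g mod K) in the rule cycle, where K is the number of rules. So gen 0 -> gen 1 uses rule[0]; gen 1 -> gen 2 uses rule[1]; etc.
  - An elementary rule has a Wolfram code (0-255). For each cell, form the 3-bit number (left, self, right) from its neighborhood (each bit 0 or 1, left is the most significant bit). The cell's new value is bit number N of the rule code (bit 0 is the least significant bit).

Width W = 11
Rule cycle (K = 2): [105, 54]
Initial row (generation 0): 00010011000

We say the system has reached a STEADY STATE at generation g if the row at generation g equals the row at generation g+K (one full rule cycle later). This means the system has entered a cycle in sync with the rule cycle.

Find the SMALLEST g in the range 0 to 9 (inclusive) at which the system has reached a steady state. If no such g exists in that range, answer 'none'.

Gen 0: 00010011000
Gen 1 (rule 105): 11000011011
Gen 2 (rule 54): 00100100100
Gen 3 (rule 105): 10000000001
Gen 4 (rule 54): 11000000011
Gen 5 (rule 105): 11011111011
Gen 6 (rule 54): 00100000100
Gen 7 (rule 105): 10001110001
Gen 8 (rule 54): 11010001011
Gen 9 (rule 105): 11100100111
Gen 10 (rule 54): 00011111000
Gen 11 (rule 105): 11010001011

Answer: none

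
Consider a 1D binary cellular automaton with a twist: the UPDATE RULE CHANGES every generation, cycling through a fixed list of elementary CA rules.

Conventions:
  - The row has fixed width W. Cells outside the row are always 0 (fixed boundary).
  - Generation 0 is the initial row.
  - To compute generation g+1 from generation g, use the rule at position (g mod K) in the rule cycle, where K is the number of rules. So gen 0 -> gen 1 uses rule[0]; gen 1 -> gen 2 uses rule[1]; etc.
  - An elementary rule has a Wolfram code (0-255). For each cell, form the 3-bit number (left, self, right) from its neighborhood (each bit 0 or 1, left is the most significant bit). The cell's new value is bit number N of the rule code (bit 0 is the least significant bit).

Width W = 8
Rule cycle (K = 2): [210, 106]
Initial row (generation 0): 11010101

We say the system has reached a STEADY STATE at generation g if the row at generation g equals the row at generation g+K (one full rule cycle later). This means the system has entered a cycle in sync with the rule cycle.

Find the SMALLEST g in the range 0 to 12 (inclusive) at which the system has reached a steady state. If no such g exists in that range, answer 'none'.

Answer: 1

Derivation:
Gen 0: 11010101
Gen 1 (rule 210): 01000000
Gen 2 (rule 106): 10000000
Gen 3 (rule 210): 01000000
Gen 4 (rule 106): 10000000
Gen 5 (rule 210): 01000000
Gen 6 (rule 106): 10000000
Gen 7 (rule 210): 01000000
Gen 8 (rule 106): 10000000
Gen 9 (rule 210): 01000000
Gen 10 (rule 106): 10000000
Gen 11 (rule 210): 01000000
Gen 12 (rule 106): 10000000
Gen 13 (rule 210): 01000000
Gen 14 (rule 106): 10000000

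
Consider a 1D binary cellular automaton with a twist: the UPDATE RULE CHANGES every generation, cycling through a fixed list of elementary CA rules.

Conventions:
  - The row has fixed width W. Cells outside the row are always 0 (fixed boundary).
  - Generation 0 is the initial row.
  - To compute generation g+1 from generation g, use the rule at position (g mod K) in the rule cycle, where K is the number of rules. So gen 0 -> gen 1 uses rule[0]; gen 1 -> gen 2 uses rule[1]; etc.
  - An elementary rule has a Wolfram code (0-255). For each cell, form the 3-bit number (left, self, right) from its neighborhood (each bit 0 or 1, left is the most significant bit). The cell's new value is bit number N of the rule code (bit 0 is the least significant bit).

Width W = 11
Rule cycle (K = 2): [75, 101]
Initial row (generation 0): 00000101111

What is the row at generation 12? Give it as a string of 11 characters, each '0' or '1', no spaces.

Answer: 10100100010

Derivation:
Gen 0: 00000101111
Gen 1 (rule 75): 11111001001
Gen 2 (rule 101): 00001001001
Gen 3 (rule 75): 11110010010
Gen 4 (rule 101): 00010010010
Gen 5 (rule 75): 11100100100
Gen 6 (rule 101): 00100100101
Gen 7 (rule 75): 11001001000
Gen 8 (rule 101): 01001001011
Gen 9 (rule 75): 10010010011
Gen 10 (rule 101): 10010010001
Gen 11 (rule 75): 00100100110
Gen 12 (rule 101): 10100100010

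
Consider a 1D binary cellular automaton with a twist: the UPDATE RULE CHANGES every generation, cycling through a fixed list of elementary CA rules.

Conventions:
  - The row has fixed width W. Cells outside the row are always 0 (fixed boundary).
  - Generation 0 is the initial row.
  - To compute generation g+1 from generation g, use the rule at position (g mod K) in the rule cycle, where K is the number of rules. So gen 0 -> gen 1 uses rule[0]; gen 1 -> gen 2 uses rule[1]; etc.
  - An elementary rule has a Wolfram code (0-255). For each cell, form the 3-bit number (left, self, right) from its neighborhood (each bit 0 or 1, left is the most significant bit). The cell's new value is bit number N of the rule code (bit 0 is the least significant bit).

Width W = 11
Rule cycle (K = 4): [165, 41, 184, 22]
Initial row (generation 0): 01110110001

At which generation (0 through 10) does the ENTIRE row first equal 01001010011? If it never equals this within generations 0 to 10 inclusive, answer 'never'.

Gen 0: 01110110001
Gen 1 (rule 165): 00101000101
Gen 2 (rule 41): 10010010010
Gen 3 (rule 184): 01001001001
Gen 4 (rule 22): 11111111111
Gen 5 (rule 165): 01111111110
Gen 6 (rule 41): 01000000000
Gen 7 (rule 184): 00100000000
Gen 8 (rule 22): 01110000000
Gen 9 (rule 165): 00100111111
Gen 10 (rule 41): 10000100000

Answer: never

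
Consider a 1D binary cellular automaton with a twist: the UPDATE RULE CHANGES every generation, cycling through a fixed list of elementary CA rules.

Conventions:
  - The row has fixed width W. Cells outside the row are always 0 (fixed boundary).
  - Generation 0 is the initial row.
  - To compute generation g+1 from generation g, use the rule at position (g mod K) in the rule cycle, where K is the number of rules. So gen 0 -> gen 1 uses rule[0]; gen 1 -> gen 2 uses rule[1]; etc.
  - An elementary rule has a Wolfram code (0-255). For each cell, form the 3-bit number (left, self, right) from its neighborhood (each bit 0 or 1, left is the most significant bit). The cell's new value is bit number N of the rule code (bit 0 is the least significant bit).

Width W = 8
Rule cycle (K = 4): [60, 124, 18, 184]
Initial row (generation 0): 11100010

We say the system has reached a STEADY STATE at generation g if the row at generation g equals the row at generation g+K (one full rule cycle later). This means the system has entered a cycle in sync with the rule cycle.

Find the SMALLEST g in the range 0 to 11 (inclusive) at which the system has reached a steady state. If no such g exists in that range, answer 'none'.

Answer: 3

Derivation:
Gen 0: 11100010
Gen 1 (rule 60): 10010011
Gen 2 (rule 124): 11011011
Gen 3 (rule 18): 00000000
Gen 4 (rule 184): 00000000
Gen 5 (rule 60): 00000000
Gen 6 (rule 124): 00000000
Gen 7 (rule 18): 00000000
Gen 8 (rule 184): 00000000
Gen 9 (rule 60): 00000000
Gen 10 (rule 124): 00000000
Gen 11 (rule 18): 00000000
Gen 12 (rule 184): 00000000
Gen 13 (rule 60): 00000000
Gen 14 (rule 124): 00000000
Gen 15 (rule 18): 00000000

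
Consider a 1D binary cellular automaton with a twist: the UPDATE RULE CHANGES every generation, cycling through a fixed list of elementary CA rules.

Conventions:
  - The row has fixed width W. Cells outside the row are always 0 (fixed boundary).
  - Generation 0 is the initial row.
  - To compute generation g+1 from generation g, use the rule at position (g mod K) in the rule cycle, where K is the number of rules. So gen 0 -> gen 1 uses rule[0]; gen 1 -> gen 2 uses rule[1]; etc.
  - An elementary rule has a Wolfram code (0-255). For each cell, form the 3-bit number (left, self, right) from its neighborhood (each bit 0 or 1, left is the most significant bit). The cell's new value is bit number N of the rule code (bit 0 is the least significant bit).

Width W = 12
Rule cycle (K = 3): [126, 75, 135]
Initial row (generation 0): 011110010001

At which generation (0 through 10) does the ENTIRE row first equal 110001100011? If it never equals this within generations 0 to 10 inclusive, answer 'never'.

Gen 0: 011110010001
Gen 1 (rule 126): 110011111011
Gen 2 (rule 75): 110110001011
Gen 3 (rule 135): 000000111000
Gen 4 (rule 126): 000001101100
Gen 5 (rule 75): 111111101101
Gen 6 (rule 135): 011111000001
Gen 7 (rule 126): 110001100011
Gen 8 (rule 75): 110111101111
Gen 9 (rule 135): 000011000110
Gen 10 (rule 126): 000111101111

Answer: 7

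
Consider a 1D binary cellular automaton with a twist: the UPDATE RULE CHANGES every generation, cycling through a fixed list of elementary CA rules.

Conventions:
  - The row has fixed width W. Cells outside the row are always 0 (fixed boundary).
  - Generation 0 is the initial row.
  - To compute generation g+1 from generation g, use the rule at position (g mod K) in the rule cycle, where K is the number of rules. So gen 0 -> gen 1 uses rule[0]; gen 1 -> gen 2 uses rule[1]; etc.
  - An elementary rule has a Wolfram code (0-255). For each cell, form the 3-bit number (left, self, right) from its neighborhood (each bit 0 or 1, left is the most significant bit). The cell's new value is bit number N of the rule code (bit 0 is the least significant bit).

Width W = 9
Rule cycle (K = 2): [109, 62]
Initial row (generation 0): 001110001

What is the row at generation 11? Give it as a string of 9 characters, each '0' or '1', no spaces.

Answer: 100000101

Derivation:
Gen 0: 001110001
Gen 1 (rule 109): 101010101
Gen 2 (rule 62): 111111111
Gen 3 (rule 109): 100000001
Gen 4 (rule 62): 110000011
Gen 5 (rule 109): 110111011
Gen 6 (rule 62): 101100110
Gen 7 (rule 109): 111100110
Gen 8 (rule 62): 100011101
Gen 9 (rule 109): 101010111
Gen 10 (rule 62): 111111100
Gen 11 (rule 109): 100000101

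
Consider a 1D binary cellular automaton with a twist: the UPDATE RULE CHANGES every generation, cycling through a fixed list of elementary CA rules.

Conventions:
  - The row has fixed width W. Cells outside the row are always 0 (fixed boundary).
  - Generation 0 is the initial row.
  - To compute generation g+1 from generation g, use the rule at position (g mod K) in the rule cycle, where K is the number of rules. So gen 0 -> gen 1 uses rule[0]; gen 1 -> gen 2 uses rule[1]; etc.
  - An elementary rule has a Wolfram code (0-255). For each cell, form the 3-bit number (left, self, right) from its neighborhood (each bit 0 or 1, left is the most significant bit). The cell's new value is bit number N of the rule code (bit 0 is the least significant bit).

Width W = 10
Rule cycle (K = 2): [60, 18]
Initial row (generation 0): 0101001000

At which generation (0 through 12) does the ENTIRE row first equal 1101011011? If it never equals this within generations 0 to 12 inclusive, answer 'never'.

Gen 0: 0101001000
Gen 1 (rule 60): 0111101100
Gen 2 (rule 18): 1000000010
Gen 3 (rule 60): 1100000011
Gen 4 (rule 18): 0010000100
Gen 5 (rule 60): 0011000110
Gen 6 (rule 18): 0100101001
Gen 7 (rule 60): 0110111101
Gen 8 (rule 18): 1000000000
Gen 9 (rule 60): 1100000000
Gen 10 (rule 18): 0010000000
Gen 11 (rule 60): 0011000000
Gen 12 (rule 18): 0100100000

Answer: never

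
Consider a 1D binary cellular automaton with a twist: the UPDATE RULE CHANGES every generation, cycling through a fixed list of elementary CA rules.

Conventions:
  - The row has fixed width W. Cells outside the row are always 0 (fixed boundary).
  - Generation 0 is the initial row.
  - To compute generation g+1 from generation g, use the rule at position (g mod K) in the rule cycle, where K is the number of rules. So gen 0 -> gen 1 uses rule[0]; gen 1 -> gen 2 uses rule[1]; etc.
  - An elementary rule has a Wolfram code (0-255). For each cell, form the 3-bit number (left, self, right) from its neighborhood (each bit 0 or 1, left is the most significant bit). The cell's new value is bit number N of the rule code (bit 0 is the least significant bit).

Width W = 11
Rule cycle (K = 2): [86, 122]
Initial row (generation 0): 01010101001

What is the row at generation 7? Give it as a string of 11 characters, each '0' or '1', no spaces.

Gen 0: 01010101001
Gen 1 (rule 86): 11010101111
Gen 2 (rule 122): 11101011001
Gen 3 (rule 86): 00101001111
Gen 4 (rule 122): 01010111001
Gen 5 (rule 86): 11010001111
Gen 6 (rule 122): 11101011001
Gen 7 (rule 86): 00101001111

Answer: 00101001111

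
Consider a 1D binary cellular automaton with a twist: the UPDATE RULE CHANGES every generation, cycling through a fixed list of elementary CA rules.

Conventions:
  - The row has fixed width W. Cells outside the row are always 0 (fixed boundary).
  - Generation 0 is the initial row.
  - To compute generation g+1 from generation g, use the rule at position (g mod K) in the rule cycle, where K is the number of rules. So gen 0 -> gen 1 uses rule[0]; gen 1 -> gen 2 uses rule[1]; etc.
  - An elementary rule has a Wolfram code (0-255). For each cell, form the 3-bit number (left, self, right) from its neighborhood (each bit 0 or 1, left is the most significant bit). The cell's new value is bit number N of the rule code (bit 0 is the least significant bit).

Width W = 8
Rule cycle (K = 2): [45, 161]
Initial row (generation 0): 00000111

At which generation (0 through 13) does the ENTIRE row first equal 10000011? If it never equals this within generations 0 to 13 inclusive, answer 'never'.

Answer: never

Derivation:
Gen 0: 00000111
Gen 1 (rule 45): 11110100
Gen 2 (rule 161): 01101001
Gen 3 (rule 45): 01011001
Gen 4 (rule 161): 00100000
Gen 5 (rule 45): 10101111
Gen 6 (rule 161): 01010110
Gen 7 (rule 45): 01111100
Gen 8 (rule 161): 00111001
Gen 9 (rule 45): 10100001
Gen 10 (rule 161): 01001100
Gen 11 (rule 45): 01001001
Gen 12 (rule 161): 00000000
Gen 13 (rule 45): 11111111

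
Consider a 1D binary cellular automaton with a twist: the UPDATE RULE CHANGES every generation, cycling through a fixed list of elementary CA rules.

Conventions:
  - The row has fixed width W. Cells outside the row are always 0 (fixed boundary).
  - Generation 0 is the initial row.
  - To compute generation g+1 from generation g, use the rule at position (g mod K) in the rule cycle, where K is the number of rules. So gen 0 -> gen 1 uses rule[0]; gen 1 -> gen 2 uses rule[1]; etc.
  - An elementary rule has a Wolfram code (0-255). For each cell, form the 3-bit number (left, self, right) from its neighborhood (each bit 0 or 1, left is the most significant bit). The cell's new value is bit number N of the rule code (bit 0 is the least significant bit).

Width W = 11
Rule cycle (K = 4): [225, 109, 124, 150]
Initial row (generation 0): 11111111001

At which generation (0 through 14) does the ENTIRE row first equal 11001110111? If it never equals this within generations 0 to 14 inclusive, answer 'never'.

Gen 0: 11111111001
Gen 1 (rule 225): 01111111000
Gen 2 (rule 109): 01000001011
Gen 3 (rule 124): 01100001111
Gen 4 (rule 150): 10010010110
Gen 5 (rule 225): 00000001010
Gen 6 (rule 109): 11111101110
Gen 7 (rule 124): 10000111011
Gen 8 (rule 150): 11001010000
Gen 9 (rule 225): 01000100111
Gen 10 (rule 109): 01010100101
Gen 11 (rule 124): 01111110111
Gen 12 (rule 150): 10111100010
Gen 13 (rule 225): 01011101000
Gen 14 (rule 109): 01110111011

Answer: never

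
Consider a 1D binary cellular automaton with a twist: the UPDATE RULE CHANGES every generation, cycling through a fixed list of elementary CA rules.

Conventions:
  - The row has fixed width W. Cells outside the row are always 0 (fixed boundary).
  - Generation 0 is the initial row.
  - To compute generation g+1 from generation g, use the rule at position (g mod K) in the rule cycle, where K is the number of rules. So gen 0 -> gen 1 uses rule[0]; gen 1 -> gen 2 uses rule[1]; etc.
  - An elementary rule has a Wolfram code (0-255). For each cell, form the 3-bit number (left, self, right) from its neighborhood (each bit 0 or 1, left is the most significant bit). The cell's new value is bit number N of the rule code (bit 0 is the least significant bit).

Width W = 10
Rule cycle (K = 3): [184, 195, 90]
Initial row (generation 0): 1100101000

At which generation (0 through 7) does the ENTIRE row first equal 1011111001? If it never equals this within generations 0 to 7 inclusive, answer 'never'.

Answer: never

Derivation:
Gen 0: 1100101000
Gen 1 (rule 184): 1010010100
Gen 2 (rule 195): 0000100001
Gen 3 (rule 90): 0001010010
Gen 4 (rule 184): 0000101001
Gen 5 (rule 195): 1111000010
Gen 6 (rule 90): 1001100101
Gen 7 (rule 184): 0101010010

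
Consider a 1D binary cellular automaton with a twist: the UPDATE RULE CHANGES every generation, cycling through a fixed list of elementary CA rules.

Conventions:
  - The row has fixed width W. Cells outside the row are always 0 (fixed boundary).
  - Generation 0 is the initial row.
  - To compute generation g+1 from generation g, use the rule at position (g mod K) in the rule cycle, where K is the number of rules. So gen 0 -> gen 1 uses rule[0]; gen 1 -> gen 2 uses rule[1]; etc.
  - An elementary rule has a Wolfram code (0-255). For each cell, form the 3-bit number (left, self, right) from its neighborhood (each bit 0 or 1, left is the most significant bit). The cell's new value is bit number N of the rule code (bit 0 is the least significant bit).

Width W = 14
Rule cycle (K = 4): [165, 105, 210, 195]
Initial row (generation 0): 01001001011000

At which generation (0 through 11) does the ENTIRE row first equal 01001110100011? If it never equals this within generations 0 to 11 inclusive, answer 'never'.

Gen 0: 01001001011000
Gen 1 (rule 165): 01001001100011
Gen 2 (rule 105): 00000001101011
Gen 3 (rule 210): 00000010100001
Gen 4 (rule 195): 11111100001110
Gen 5 (rule 165): 01111001100100
Gen 6 (rule 105): 01001001100001
Gen 7 (rule 210): 10110110110010
Gen 8 (rule 195): 00010010010100
Gen 9 (rule 165): 11010010011101
Gen 10 (rule 105): 11100000010110
Gen 11 (rule 210): 01110000100011

Answer: never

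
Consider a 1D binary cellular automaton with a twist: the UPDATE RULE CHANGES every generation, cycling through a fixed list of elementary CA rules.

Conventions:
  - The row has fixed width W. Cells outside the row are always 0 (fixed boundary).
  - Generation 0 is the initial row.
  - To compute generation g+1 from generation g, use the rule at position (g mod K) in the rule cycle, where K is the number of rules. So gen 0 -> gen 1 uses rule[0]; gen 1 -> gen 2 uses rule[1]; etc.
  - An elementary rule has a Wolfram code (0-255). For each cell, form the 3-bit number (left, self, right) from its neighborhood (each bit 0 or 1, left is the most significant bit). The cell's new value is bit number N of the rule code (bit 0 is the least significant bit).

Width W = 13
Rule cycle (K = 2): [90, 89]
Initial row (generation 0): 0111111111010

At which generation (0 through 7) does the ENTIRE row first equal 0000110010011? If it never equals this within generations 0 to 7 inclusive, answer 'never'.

Answer: never

Derivation:
Gen 0: 0111111111010
Gen 1 (rule 90): 1100000001001
Gen 2 (rule 89): 1111111100100
Gen 3 (rule 90): 1000000111010
Gen 4 (rule 89): 0111110101001
Gen 5 (rule 90): 1100010000110
Gen 6 (rule 89): 1111001110111
Gen 7 (rule 90): 1001111010101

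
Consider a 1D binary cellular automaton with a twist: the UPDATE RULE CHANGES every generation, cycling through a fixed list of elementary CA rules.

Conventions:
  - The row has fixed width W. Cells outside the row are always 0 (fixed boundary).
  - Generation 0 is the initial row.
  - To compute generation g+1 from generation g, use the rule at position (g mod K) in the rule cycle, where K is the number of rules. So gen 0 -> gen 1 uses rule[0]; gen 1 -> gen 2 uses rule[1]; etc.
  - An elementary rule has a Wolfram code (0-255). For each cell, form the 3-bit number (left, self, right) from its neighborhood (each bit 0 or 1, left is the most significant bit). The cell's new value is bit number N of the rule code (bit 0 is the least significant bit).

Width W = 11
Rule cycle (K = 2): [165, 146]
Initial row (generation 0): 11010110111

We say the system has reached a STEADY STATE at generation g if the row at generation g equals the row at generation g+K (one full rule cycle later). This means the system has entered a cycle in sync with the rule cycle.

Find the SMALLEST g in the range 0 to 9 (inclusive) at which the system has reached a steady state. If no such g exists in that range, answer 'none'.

Answer: none

Derivation:
Gen 0: 11010110111
Gen 1 (rule 165): 00111001010
Gen 2 (rule 146): 01010110001
Gen 3 (rule 165): 01111000101
Gen 4 (rule 146): 10110101000
Gen 5 (rule 165): 11001111011
Gen 6 (rule 146): 00110110000
Gen 7 (rule 165): 10001000111
Gen 8 (rule 146): 01010101010
Gen 9 (rule 165): 01111111110
Gen 10 (rule 146): 10111111101
Gen 11 (rule 165): 11011111011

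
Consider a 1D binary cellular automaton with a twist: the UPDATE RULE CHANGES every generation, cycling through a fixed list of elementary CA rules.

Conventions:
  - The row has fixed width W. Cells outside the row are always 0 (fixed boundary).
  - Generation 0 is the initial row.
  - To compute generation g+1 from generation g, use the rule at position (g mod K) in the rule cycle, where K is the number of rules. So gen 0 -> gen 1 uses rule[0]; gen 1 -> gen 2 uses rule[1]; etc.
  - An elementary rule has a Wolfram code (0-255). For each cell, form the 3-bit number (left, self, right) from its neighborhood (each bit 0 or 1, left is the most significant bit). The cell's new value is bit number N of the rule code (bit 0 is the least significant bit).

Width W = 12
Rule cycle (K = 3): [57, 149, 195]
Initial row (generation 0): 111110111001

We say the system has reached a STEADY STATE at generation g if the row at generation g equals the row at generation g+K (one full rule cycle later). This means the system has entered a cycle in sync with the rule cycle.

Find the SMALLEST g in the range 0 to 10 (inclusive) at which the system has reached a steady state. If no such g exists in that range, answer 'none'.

Gen 0: 111110111001
Gen 1 (rule 57): 100001100100
Gen 2 (rule 149): 111100010111
Gen 3 (rule 195): 011101100011
Gen 4 (rule 57): 010011011010
Gen 5 (rule 149): 011000000011
Gen 6 (rule 195): 101011111101
Gen 7 (rule 57): 010110000010
Gen 8 (rule 149): 010001111011
Gen 9 (rule 195): 100110111001
Gen 10 (rule 57): 010101100100
Gen 11 (rule 149): 010100010111
Gen 12 (rule 195): 100001100011
Gen 13 (rule 57): 011101011010

Answer: none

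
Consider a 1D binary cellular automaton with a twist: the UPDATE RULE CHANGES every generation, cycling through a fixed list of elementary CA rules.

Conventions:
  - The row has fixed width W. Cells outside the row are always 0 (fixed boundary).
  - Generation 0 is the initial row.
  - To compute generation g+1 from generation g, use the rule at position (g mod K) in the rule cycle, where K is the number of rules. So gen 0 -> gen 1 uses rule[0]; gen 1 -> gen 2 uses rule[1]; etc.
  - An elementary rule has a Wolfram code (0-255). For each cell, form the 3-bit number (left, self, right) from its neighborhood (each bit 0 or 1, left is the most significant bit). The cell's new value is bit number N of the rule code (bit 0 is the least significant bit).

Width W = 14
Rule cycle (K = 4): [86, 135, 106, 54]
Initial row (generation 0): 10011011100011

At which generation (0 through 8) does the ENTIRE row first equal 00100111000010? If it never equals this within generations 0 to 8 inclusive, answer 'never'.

Answer: never

Derivation:
Gen 0: 10011011100011
Gen 1 (rule 86): 11101000110101
Gen 2 (rule 135): 01001011000101
Gen 3 (rule 106): 10010111001010
Gen 4 (rule 54): 11111000111111
Gen 5 (rule 86): 00001101000001
Gen 6 (rule 135): 11110001011111
Gen 7 (rule 106): 10010010110001
Gen 8 (rule 54): 11111111001011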